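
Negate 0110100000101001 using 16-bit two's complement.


Original: 0110100000101001
Step 1 - Invert all bits: 1001011111010110
Step 2 - Add 1: 1001011111010110 + 1
= 1001011111010111 (represents -26665)


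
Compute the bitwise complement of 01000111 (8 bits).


Original: 01000111
Invert all bits:
  bit 0: 0 → 1
  bit 1: 1 → 0
  bit 2: 0 → 1
  bit 3: 0 → 1
  bit 4: 0 → 1
  bit 5: 1 → 0
  bit 6: 1 → 0
  bit 7: 1 → 0
= 10111000


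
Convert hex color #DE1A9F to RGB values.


Hex: #DE1A9F
R = DE₁₆ = 222
G = 1A₁₆ = 26
B = 9F₁₆ = 159
= RGB(222, 26, 159)


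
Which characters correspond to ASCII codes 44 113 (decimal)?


Codes (decimal): 44 113
Per-code ASCII lookup:
  44  (special character) → ','
  113  (range 97-122: lowercase, 113 - 97 = 16) → 'q'
= ',q'


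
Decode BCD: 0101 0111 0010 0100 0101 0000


Each 4-bit group → digit:
  0101 → 5
  0111 → 7
  0010 → 2
  0100 → 4
  0101 → 5
  0000 → 0
= 572450


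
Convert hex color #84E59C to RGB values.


Hex: #84E59C
R = 84₁₆ = 132
G = E5₁₆ = 229
B = 9C₁₆ = 156
= RGB(132, 229, 156)


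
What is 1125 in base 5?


Divide by 5 repeatedly:
1125 ÷ 5 = 225 remainder 0
225 ÷ 5 = 45 remainder 0
45 ÷ 5 = 9 remainder 0
9 ÷ 5 = 1 remainder 4
1 ÷ 5 = 0 remainder 1
Reading remainders bottom-up:
= 14000


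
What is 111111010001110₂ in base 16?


Group into 4-bit nibbles: 0111111010001110
  0111 = 7
  1110 = E
  1000 = 8
  1110 = E
= 0x7E8E


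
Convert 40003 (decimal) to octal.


Divide by 8 repeatedly:
40003 ÷ 8 = 5000 remainder 3
5000 ÷ 8 = 625 remainder 0
625 ÷ 8 = 78 remainder 1
78 ÷ 8 = 9 remainder 6
9 ÷ 8 = 1 remainder 1
1 ÷ 8 = 0 remainder 1
Reading remainders bottom-up:
= 0o116103


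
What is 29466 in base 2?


Divide by 2 repeatedly:
29466 ÷ 2 = 14733 remainder 0
14733 ÷ 2 = 7366 remainder 1
7366 ÷ 2 = 3683 remainder 0
3683 ÷ 2 = 1841 remainder 1
1841 ÷ 2 = 920 remainder 1
920 ÷ 2 = 460 remainder 0
460 ÷ 2 = 230 remainder 0
230 ÷ 2 = 115 remainder 0
115 ÷ 2 = 57 remainder 1
57 ÷ 2 = 28 remainder 1
28 ÷ 2 = 14 remainder 0
14 ÷ 2 = 7 remainder 0
7 ÷ 2 = 3 remainder 1
3 ÷ 2 = 1 remainder 1
1 ÷ 2 = 0 remainder 1
Reading remainders bottom-up:
= 111001100011010


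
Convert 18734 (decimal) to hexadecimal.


Divide by 16 repeatedly:
18734 ÷ 16 = 1170 remainder 14 (E)
1170 ÷ 16 = 73 remainder 2 (2)
73 ÷ 16 = 4 remainder 9 (9)
4 ÷ 16 = 0 remainder 4 (4)
Reading remainders bottom-up:
= 0x492E


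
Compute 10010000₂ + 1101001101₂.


Align and add column by column (LSB to MSB, carry propagating):
  00010010000
+ 01101001101
  -----------
  col 0: 0 + 1 + 0 (carry in) = 1 → bit 1, carry out 0
  col 1: 0 + 0 + 0 (carry in) = 0 → bit 0, carry out 0
  col 2: 0 + 1 + 0 (carry in) = 1 → bit 1, carry out 0
  col 3: 0 + 1 + 0 (carry in) = 1 → bit 1, carry out 0
  col 4: 1 + 0 + 0 (carry in) = 1 → bit 1, carry out 0
  col 5: 0 + 0 + 0 (carry in) = 0 → bit 0, carry out 0
  col 6: 0 + 1 + 0 (carry in) = 1 → bit 1, carry out 0
  col 7: 1 + 0 + 0 (carry in) = 1 → bit 1, carry out 0
  col 8: 0 + 1 + 0 (carry in) = 1 → bit 1, carry out 0
  col 9: 0 + 1 + 0 (carry in) = 1 → bit 1, carry out 0
  col 10: 0 + 0 + 0 (carry in) = 0 → bit 0, carry out 0
Reading bits MSB→LSB: 01111011101
Strip leading zeros: 1111011101
= 1111011101


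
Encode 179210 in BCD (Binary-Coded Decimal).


Each digit → 4-bit binary:
  1 → 0001
  7 → 0111
  9 → 1001
  2 → 0010
  1 → 0001
  0 → 0000
= 0001 0111 1001 0010 0001 0000


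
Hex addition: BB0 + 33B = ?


Align and add column by column (LSB to MSB, each column mod 16 with carry):
  0BB0
+ 033B
  ----
  col 0: 0(0) + B(11) + 0 (carry in) = 11 → B(11), carry out 0
  col 1: B(11) + 3(3) + 0 (carry in) = 14 → E(14), carry out 0
  col 2: B(11) + 3(3) + 0 (carry in) = 14 → E(14), carry out 0
  col 3: 0(0) + 0(0) + 0 (carry in) = 0 → 0(0), carry out 0
Reading digits MSB→LSB: 0EEB
Strip leading zeros: EEB
= 0xEEB


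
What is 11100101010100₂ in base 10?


Positional values:
Bit 2: 1 × 2^2 = 4
Bit 4: 1 × 2^4 = 16
Bit 6: 1 × 2^6 = 64
Bit 8: 1 × 2^8 = 256
Bit 11: 1 × 2^11 = 2048
Bit 12: 1 × 2^12 = 4096
Bit 13: 1 × 2^13 = 8192
Sum = 4 + 16 + 64 + 256 + 2048 + 4096 + 8192
= 14676


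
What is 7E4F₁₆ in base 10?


Positional values:
Position 0: F × 16^0 = 15 × 1 = 15
Position 1: 4 × 16^1 = 4 × 16 = 64
Position 2: E × 16^2 = 14 × 256 = 3584
Position 3: 7 × 16^3 = 7 × 4096 = 28672
Sum = 15 + 64 + 3584 + 28672
= 32335


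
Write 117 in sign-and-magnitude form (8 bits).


Sign bit: 0 (positive)
Magnitude: 117 = 1110101
= 01110101


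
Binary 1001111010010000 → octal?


Group into 3-bit groups: 001001111010010000
  001 = 1
  001 = 1
  111 = 7
  010 = 2
  010 = 2
  000 = 0
= 0o117220


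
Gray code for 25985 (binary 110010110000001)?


Binary: 110010110000001
Gray code: G = B XOR (B >> 1)
B >> 1 = 011001011000000
110010110000001 XOR 011001011000000:
  1 XOR 0 = 1
  1 XOR 1 = 0
  0 XOR 1 = 1
  0 XOR 0 = 0
  1 XOR 0 = 1
  0 XOR 1 = 1
  1 XOR 0 = 1
  1 XOR 1 = 0
  0 XOR 1 = 1
  0 XOR 0 = 0
  0 XOR 0 = 0
  0 XOR 0 = 0
  0 XOR 0 = 0
  0 XOR 0 = 0
  1 XOR 0 = 1
= 101011101000001


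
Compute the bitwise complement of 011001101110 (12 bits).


Original: 011001101110
Invert all bits:
  bit 0: 0 → 1
  bit 1: 1 → 0
  bit 2: 1 → 0
  bit 3: 0 → 1
  bit 4: 0 → 1
  bit 5: 1 → 0
  bit 6: 1 → 0
  bit 7: 0 → 1
  bit 8: 1 → 0
  bit 9: 1 → 0
  bit 10: 1 → 0
  bit 11: 0 → 1
= 100110010001


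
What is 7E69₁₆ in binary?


Each hex digit → 4 binary bits:
  7 = 0111
  E = 1110
  6 = 0110
  9 = 1001
Concatenate: 0111 1110 0110 1001
= 0111111001101001


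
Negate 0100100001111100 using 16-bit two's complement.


Original: 0100100001111100
Step 1 - Invert all bits: 1011011110000011
Step 2 - Add 1: 1011011110000011 + 1
= 1011011110000100 (represents -18556)


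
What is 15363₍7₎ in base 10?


Positional values (base 7):
  3 × 7^0 = 3 × 1 = 3
  6 × 7^1 = 6 × 7 = 42
  3 × 7^2 = 3 × 49 = 147
  5 × 7^3 = 5 × 343 = 1715
  1 × 7^4 = 1 × 2401 = 2401
Sum = 3 + 42 + 147 + 1715 + 2401
= 4308


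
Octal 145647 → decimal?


Positional values:
Position 0: 7 × 8^0 = 7
Position 1: 4 × 8^1 = 32
Position 2: 6 × 8^2 = 384
Position 3: 5 × 8^3 = 2560
Position 4: 4 × 8^4 = 16384
Position 5: 1 × 8^5 = 32768
Sum = 7 + 32 + 384 + 2560 + 16384 + 32768
= 52135


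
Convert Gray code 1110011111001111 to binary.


Gray code: 1110011111001111
MSB stays the same: 1
Each subsequent bit = prev_binary XOR current_gray:
  B[1] = 1 XOR 1 = 0
  B[2] = 0 XOR 1 = 1
  B[3] = 1 XOR 0 = 1
  B[4] = 1 XOR 0 = 1
  B[5] = 1 XOR 1 = 0
  B[6] = 0 XOR 1 = 1
  B[7] = 1 XOR 1 = 0
  B[8] = 0 XOR 1 = 1
  B[9] = 1 XOR 1 = 0
  B[10] = 0 XOR 0 = 0
  B[11] = 0 XOR 0 = 0
  B[12] = 0 XOR 1 = 1
  B[13] = 1 XOR 1 = 0
  B[14] = 0 XOR 1 = 1
  B[15] = 1 XOR 1 = 0
= 1011101010001010 (47754 decimal)


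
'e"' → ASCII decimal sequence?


String: 'e"'  (2 characters)
Per-character ASCII lookup:
  'e': lowercase starts at 97: 'e' = 97 + 4 = 101
  '"': special character: '"' = 34
= 101 34


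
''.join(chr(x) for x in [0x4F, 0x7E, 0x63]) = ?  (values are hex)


Codes (hex): 0x4F 0x7E 0x63
Per-code ASCII lookup:
  0x4F = 79  (range 65-90: uppercase, 79 - 65 = 14) → 'O'
  0x7E = 126  (special character) → '~'
  0x63 = 99  (range 97-122: lowercase, 99 - 97 = 2) → 'c'
= 'O~c'


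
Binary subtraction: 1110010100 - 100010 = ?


Align and subtract column by column (LSB to MSB, borrowing when needed):
  1110010100
- 0000100010
  ----------
  col 0: (0 - 0 borrow-in) - 0 → 0 - 0 = 0, borrow out 0
  col 1: (0 - 0 borrow-in) - 1 → borrow from next column: (0+2) - 1 = 1, borrow out 1
  col 2: (1 - 1 borrow-in) - 0 → 0 - 0 = 0, borrow out 0
  col 3: (0 - 0 borrow-in) - 0 → 0 - 0 = 0, borrow out 0
  col 4: (1 - 0 borrow-in) - 0 → 1 - 0 = 1, borrow out 0
  col 5: (0 - 0 borrow-in) - 1 → borrow from next column: (0+2) - 1 = 1, borrow out 1
  col 6: (0 - 1 borrow-in) - 0 → borrow from next column: (-1+2) - 0 = 1, borrow out 1
  col 7: (1 - 1 borrow-in) - 0 → 0 - 0 = 0, borrow out 0
  col 8: (1 - 0 borrow-in) - 0 → 1 - 0 = 1, borrow out 0
  col 9: (1 - 0 borrow-in) - 0 → 1 - 0 = 1, borrow out 0
Reading bits MSB→LSB: 1101110010
Strip leading zeros: 1101110010
= 1101110010


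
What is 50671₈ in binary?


Each octal digit → 3 binary bits:
  5 = 101
  0 = 000
  6 = 110
  7 = 111
  1 = 001
Concatenate: 101 000 110 111 001
= 101000110111001


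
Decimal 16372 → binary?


Divide by 2 repeatedly:
16372 ÷ 2 = 8186 remainder 0
8186 ÷ 2 = 4093 remainder 0
4093 ÷ 2 = 2046 remainder 1
2046 ÷ 2 = 1023 remainder 0
1023 ÷ 2 = 511 remainder 1
511 ÷ 2 = 255 remainder 1
255 ÷ 2 = 127 remainder 1
127 ÷ 2 = 63 remainder 1
63 ÷ 2 = 31 remainder 1
31 ÷ 2 = 15 remainder 1
15 ÷ 2 = 7 remainder 1
7 ÷ 2 = 3 remainder 1
3 ÷ 2 = 1 remainder 1
1 ÷ 2 = 0 remainder 1
Reading remainders bottom-up:
= 11111111110100


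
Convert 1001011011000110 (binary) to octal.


Group into 3-bit groups: 001001011011000110
  001 = 1
  001 = 1
  011 = 3
  011 = 3
  000 = 0
  110 = 6
= 0o113306


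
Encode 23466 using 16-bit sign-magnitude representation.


Sign bit: 0 (positive)
Magnitude: 23466 = 101101110101010
= 0101101110101010


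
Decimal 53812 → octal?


Divide by 8 repeatedly:
53812 ÷ 8 = 6726 remainder 4
6726 ÷ 8 = 840 remainder 6
840 ÷ 8 = 105 remainder 0
105 ÷ 8 = 13 remainder 1
13 ÷ 8 = 1 remainder 5
1 ÷ 8 = 0 remainder 1
Reading remainders bottom-up:
= 0o151064


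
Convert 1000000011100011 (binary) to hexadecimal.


Group into 4-bit nibbles: 1000000011100011
  1000 = 8
  0000 = 0
  1110 = E
  0011 = 3
= 0x80E3


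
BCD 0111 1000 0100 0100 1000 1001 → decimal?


Each 4-bit group → digit:
  0111 → 7
  1000 → 8
  0100 → 4
  0100 → 4
  1000 → 8
  1001 → 9
= 784489


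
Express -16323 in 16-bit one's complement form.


Original: 0011111111000011
Invert all bits:
  bit 0: 0 → 1
  bit 1: 0 → 1
  bit 2: 1 → 0
  bit 3: 1 → 0
  bit 4: 1 → 0
  bit 5: 1 → 0
  bit 6: 1 → 0
  bit 7: 1 → 0
  bit 8: 1 → 0
  bit 9: 1 → 0
  bit 10: 0 → 1
  bit 11: 0 → 1
  bit 12: 0 → 1
  bit 13: 0 → 1
  bit 14: 1 → 0
  bit 15: 1 → 0
= 1100000000111100


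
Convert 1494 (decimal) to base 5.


Divide by 5 repeatedly:
1494 ÷ 5 = 298 remainder 4
298 ÷ 5 = 59 remainder 3
59 ÷ 5 = 11 remainder 4
11 ÷ 5 = 2 remainder 1
2 ÷ 5 = 0 remainder 2
Reading remainders bottom-up:
= 21434


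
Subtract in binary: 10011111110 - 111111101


Align and subtract column by column (LSB to MSB, borrowing when needed):
  10011111110
- 00111111101
  -----------
  col 0: (0 - 0 borrow-in) - 1 → borrow from next column: (0+2) - 1 = 1, borrow out 1
  col 1: (1 - 1 borrow-in) - 0 → 0 - 0 = 0, borrow out 0
  col 2: (1 - 0 borrow-in) - 1 → 1 - 1 = 0, borrow out 0
  col 3: (1 - 0 borrow-in) - 1 → 1 - 1 = 0, borrow out 0
  col 4: (1 - 0 borrow-in) - 1 → 1 - 1 = 0, borrow out 0
  col 5: (1 - 0 borrow-in) - 1 → 1 - 1 = 0, borrow out 0
  col 6: (1 - 0 borrow-in) - 1 → 1 - 1 = 0, borrow out 0
  col 7: (1 - 0 borrow-in) - 1 → 1 - 1 = 0, borrow out 0
  col 8: (0 - 0 borrow-in) - 1 → borrow from next column: (0+2) - 1 = 1, borrow out 1
  col 9: (0 - 1 borrow-in) - 0 → borrow from next column: (-1+2) - 0 = 1, borrow out 1
  col 10: (1 - 1 borrow-in) - 0 → 0 - 0 = 0, borrow out 0
Reading bits MSB→LSB: 01100000001
Strip leading zeros: 1100000001
= 1100000001


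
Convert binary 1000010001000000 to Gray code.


Binary: 1000010001000000
Gray code: G = B XOR (B >> 1)
B >> 1 = 0100001000100000
1000010001000000 XOR 0100001000100000:
  1 XOR 0 = 1
  0 XOR 1 = 1
  0 XOR 0 = 0
  0 XOR 0 = 0
  0 XOR 0 = 0
  1 XOR 0 = 1
  0 XOR 1 = 1
  0 XOR 0 = 0
  0 XOR 0 = 0
  1 XOR 0 = 1
  0 XOR 1 = 1
  0 XOR 0 = 0
  0 XOR 0 = 0
  0 XOR 0 = 0
  0 XOR 0 = 0
  0 XOR 0 = 0
= 1100011001100000


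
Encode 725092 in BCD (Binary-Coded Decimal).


Each digit → 4-bit binary:
  7 → 0111
  2 → 0010
  5 → 0101
  0 → 0000
  9 → 1001
  2 → 0010
= 0111 0010 0101 0000 1001 0010


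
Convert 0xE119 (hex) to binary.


Each hex digit → 4 binary bits:
  E = 1110
  1 = 0001
  1 = 0001
  9 = 1001
Concatenate: 1110 0001 0001 1001
= 1110000100011001


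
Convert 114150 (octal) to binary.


Each octal digit → 3 binary bits:
  1 = 001
  1 = 001
  4 = 100
  1 = 001
  5 = 101
  0 = 000
Concatenate: 001 001 100 001 101 000
= 001001100001101000


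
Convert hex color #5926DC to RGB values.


Hex: #5926DC
R = 59₁₆ = 89
G = 26₁₆ = 38
B = DC₁₆ = 220
= RGB(89, 38, 220)


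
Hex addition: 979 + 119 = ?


Align and add column by column (LSB to MSB, each column mod 16 with carry):
  0979
+ 0119
  ----
  col 0: 9(9) + 9(9) + 0 (carry in) = 18 → 2(2), carry out 1
  col 1: 7(7) + 1(1) + 1 (carry in) = 9 → 9(9), carry out 0
  col 2: 9(9) + 1(1) + 0 (carry in) = 10 → A(10), carry out 0
  col 3: 0(0) + 0(0) + 0 (carry in) = 0 → 0(0), carry out 0
Reading digits MSB→LSB: 0A92
Strip leading zeros: A92
= 0xA92


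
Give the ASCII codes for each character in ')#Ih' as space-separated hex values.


String: ')#Ih'  (4 characters)
Per-character ASCII lookup:
  ')': special character: ')' = 41 → 0x29
  '#': special character: '#' = 35 → 0x23
  'I': uppercase starts at 65: 'I' = 65 + 8 = 73 → 0x49
  'h': lowercase starts at 97: 'h' = 97 + 7 = 104 → 0x68
= 0x29 0x23 0x49 0x68


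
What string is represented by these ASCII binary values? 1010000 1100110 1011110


Codes (binary): 1010000 1100110 1011110
Per-code ASCII lookup:
  1010000 = 80  (range 65-90: uppercase, 80 - 65 = 15) → 'P'
  1100110 = 102  (range 97-122: lowercase, 102 - 97 = 5) → 'f'
  1011110 = 94  (special character) → '^'
= 'Pf^'


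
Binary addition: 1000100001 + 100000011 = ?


Align and add column by column (LSB to MSB, carry propagating):
  01000100001
+ 00100000011
  -----------
  col 0: 1 + 1 + 0 (carry in) = 2 → bit 0, carry out 1
  col 1: 0 + 1 + 1 (carry in) = 2 → bit 0, carry out 1
  col 2: 0 + 0 + 1 (carry in) = 1 → bit 1, carry out 0
  col 3: 0 + 0 + 0 (carry in) = 0 → bit 0, carry out 0
  col 4: 0 + 0 + 0 (carry in) = 0 → bit 0, carry out 0
  col 5: 1 + 0 + 0 (carry in) = 1 → bit 1, carry out 0
  col 6: 0 + 0 + 0 (carry in) = 0 → bit 0, carry out 0
  col 7: 0 + 0 + 0 (carry in) = 0 → bit 0, carry out 0
  col 8: 0 + 1 + 0 (carry in) = 1 → bit 1, carry out 0
  col 9: 1 + 0 + 0 (carry in) = 1 → bit 1, carry out 0
  col 10: 0 + 0 + 0 (carry in) = 0 → bit 0, carry out 0
Reading bits MSB→LSB: 01100100100
Strip leading zeros: 1100100100
= 1100100100


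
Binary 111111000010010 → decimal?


Positional values:
Bit 1: 1 × 2^1 = 2
Bit 4: 1 × 2^4 = 16
Bit 9: 1 × 2^9 = 512
Bit 10: 1 × 2^10 = 1024
Bit 11: 1 × 2^11 = 2048
Bit 12: 1 × 2^12 = 4096
Bit 13: 1 × 2^13 = 8192
Bit 14: 1 × 2^14 = 16384
Sum = 2 + 16 + 512 + 1024 + 2048 + 4096 + 8192 + 16384
= 32274


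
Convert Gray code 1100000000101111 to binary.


Gray code: 1100000000101111
MSB stays the same: 1
Each subsequent bit = prev_binary XOR current_gray:
  B[1] = 1 XOR 1 = 0
  B[2] = 0 XOR 0 = 0
  B[3] = 0 XOR 0 = 0
  B[4] = 0 XOR 0 = 0
  B[5] = 0 XOR 0 = 0
  B[6] = 0 XOR 0 = 0
  B[7] = 0 XOR 0 = 0
  B[8] = 0 XOR 0 = 0
  B[9] = 0 XOR 0 = 0
  B[10] = 0 XOR 1 = 1
  B[11] = 1 XOR 0 = 1
  B[12] = 1 XOR 1 = 0
  B[13] = 0 XOR 1 = 1
  B[14] = 1 XOR 1 = 0
  B[15] = 0 XOR 1 = 1
= 1000000000110101 (32821 decimal)


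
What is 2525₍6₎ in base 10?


Positional values (base 6):
  5 × 6^0 = 5 × 1 = 5
  2 × 6^1 = 2 × 6 = 12
  5 × 6^2 = 5 × 36 = 180
  2 × 6^3 = 2 × 216 = 432
Sum = 5 + 12 + 180 + 432
= 629


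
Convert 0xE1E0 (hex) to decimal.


Positional values:
Position 0: 0 × 16^0 = 0 × 1 = 0
Position 1: E × 16^1 = 14 × 16 = 224
Position 2: 1 × 16^2 = 1 × 256 = 256
Position 3: E × 16^3 = 14 × 4096 = 57344
Sum = 0 + 224 + 256 + 57344
= 57824


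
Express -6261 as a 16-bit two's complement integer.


Original: 0001100001110101
Step 1 - Invert all bits: 1110011110001010
Step 2 - Add 1: 1110011110001010 + 1
= 1110011110001011 (represents -6261)


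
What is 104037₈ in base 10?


Positional values:
Position 0: 7 × 8^0 = 7
Position 1: 3 × 8^1 = 24
Position 2: 0 × 8^2 = 0
Position 3: 4 × 8^3 = 2048
Position 4: 0 × 8^4 = 0
Position 5: 1 × 8^5 = 32768
Sum = 7 + 24 + 0 + 2048 + 0 + 32768
= 34847


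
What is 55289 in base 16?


Divide by 16 repeatedly:
55289 ÷ 16 = 3455 remainder 9 (9)
3455 ÷ 16 = 215 remainder 15 (F)
215 ÷ 16 = 13 remainder 7 (7)
13 ÷ 16 = 0 remainder 13 (D)
Reading remainders bottom-up:
= 0xD7F9


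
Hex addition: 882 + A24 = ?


Align and add column by column (LSB to MSB, each column mod 16 with carry):
  0882
+ 0A24
  ----
  col 0: 2(2) + 4(4) + 0 (carry in) = 6 → 6(6), carry out 0
  col 1: 8(8) + 2(2) + 0 (carry in) = 10 → A(10), carry out 0
  col 2: 8(8) + A(10) + 0 (carry in) = 18 → 2(2), carry out 1
  col 3: 0(0) + 0(0) + 1 (carry in) = 1 → 1(1), carry out 0
Reading digits MSB→LSB: 12A6
Strip leading zeros: 12A6
= 0x12A6


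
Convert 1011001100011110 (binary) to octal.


Group into 3-bit groups: 001011001100011110
  001 = 1
  011 = 3
  001 = 1
  100 = 4
  011 = 3
  110 = 6
= 0o131436


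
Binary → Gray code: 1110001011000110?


Binary: 1110001011000110
Gray code: G = B XOR (B >> 1)
B >> 1 = 0111000101100011
1110001011000110 XOR 0111000101100011:
  1 XOR 0 = 1
  1 XOR 1 = 0
  1 XOR 1 = 0
  0 XOR 1 = 1
  0 XOR 0 = 0
  0 XOR 0 = 0
  1 XOR 0 = 1
  0 XOR 1 = 1
  1 XOR 0 = 1
  1 XOR 1 = 0
  0 XOR 1 = 1
  0 XOR 0 = 0
  0 XOR 0 = 0
  1 XOR 0 = 1
  1 XOR 1 = 0
  0 XOR 1 = 1
= 1001001110100101


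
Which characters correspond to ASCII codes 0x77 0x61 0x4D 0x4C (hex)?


Codes (hex): 0x77 0x61 0x4D 0x4C
Per-code ASCII lookup:
  0x77 = 119  (range 97-122: lowercase, 119 - 97 = 22) → 'w'
  0x61 = 97  (range 97-122: lowercase, 97 - 97 = 0) → 'a'
  0x4D = 77  (range 65-90: uppercase, 77 - 65 = 12) → 'M'
  0x4C = 76  (range 65-90: uppercase, 76 - 65 = 11) → 'L'
= 'waML'


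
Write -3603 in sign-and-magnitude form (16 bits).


Sign bit: 1 (negative)
Magnitude: 3603 = 000111000010011
= 1000111000010011


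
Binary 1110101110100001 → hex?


Group into 4-bit nibbles: 1110101110100001
  1110 = E
  1011 = B
  1010 = A
  0001 = 1
= 0xEBA1


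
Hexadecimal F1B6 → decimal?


Positional values:
Position 0: 6 × 16^0 = 6 × 1 = 6
Position 1: B × 16^1 = 11 × 16 = 176
Position 2: 1 × 16^2 = 1 × 256 = 256
Position 3: F × 16^3 = 15 × 4096 = 61440
Sum = 6 + 176 + 256 + 61440
= 61878


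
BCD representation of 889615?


Each digit → 4-bit binary:
  8 → 1000
  8 → 1000
  9 → 1001
  6 → 0110
  1 → 0001
  5 → 0101
= 1000 1000 1001 0110 0001 0101


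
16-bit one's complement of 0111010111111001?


Original: 0111010111111001
Invert all bits:
  bit 0: 0 → 1
  bit 1: 1 → 0
  bit 2: 1 → 0
  bit 3: 1 → 0
  bit 4: 0 → 1
  bit 5: 1 → 0
  bit 6: 0 → 1
  bit 7: 1 → 0
  bit 8: 1 → 0
  bit 9: 1 → 0
  bit 10: 1 → 0
  bit 11: 1 → 0
  bit 12: 1 → 0
  bit 13: 0 → 1
  bit 14: 0 → 1
  bit 15: 1 → 0
= 1000101000000110


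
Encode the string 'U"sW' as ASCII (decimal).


String: 'U"sW'  (4 characters)
Per-character ASCII lookup:
  'U': uppercase starts at 65: 'U' = 65 + 20 = 85
  '"': special character: '"' = 34
  's': lowercase starts at 97: 's' = 97 + 18 = 115
  'W': uppercase starts at 65: 'W' = 65 + 22 = 87
= 85 34 115 87


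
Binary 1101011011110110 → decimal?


Positional values:
Bit 1: 1 × 2^1 = 2
Bit 2: 1 × 2^2 = 4
Bit 4: 1 × 2^4 = 16
Bit 5: 1 × 2^5 = 32
Bit 6: 1 × 2^6 = 64
Bit 7: 1 × 2^7 = 128
Bit 9: 1 × 2^9 = 512
Bit 10: 1 × 2^10 = 1024
Bit 12: 1 × 2^12 = 4096
Bit 14: 1 × 2^14 = 16384
Bit 15: 1 × 2^15 = 32768
Sum = 2 + 4 + 16 + 32 + 64 + 128 + 512 + 1024 + 4096 + 16384 + 32768
= 55030


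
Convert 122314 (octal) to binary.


Each octal digit → 3 binary bits:
  1 = 001
  2 = 010
  2 = 010
  3 = 011
  1 = 001
  4 = 100
Concatenate: 001 010 010 011 001 100
= 001010010011001100


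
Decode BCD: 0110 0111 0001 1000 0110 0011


Each 4-bit group → digit:
  0110 → 6
  0111 → 7
  0001 → 1
  1000 → 8
  0110 → 6
  0011 → 3
= 671863


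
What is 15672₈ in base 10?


Positional values:
Position 0: 2 × 8^0 = 2
Position 1: 7 × 8^1 = 56
Position 2: 6 × 8^2 = 384
Position 3: 5 × 8^3 = 2560
Position 4: 1 × 8^4 = 4096
Sum = 2 + 56 + 384 + 2560 + 4096
= 7098


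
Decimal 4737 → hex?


Divide by 16 repeatedly:
4737 ÷ 16 = 296 remainder 1 (1)
296 ÷ 16 = 18 remainder 8 (8)
18 ÷ 16 = 1 remainder 2 (2)
1 ÷ 16 = 0 remainder 1 (1)
Reading remainders bottom-up:
= 0x1281


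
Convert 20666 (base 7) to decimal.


Positional values (base 7):
  6 × 7^0 = 6 × 1 = 6
  6 × 7^1 = 6 × 7 = 42
  6 × 7^2 = 6 × 49 = 294
  0 × 7^3 = 0 × 343 = 0
  2 × 7^4 = 2 × 2401 = 4802
Sum = 6 + 42 + 294 + 0 + 4802
= 5144


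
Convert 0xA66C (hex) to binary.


Each hex digit → 4 binary bits:
  A = 1010
  6 = 0110
  6 = 0110
  C = 1100
Concatenate: 1010 0110 0110 1100
= 1010011001101100


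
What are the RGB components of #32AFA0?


Hex: #32AFA0
R = 32₁₆ = 50
G = AF₁₆ = 175
B = A0₁₆ = 160
= RGB(50, 175, 160)


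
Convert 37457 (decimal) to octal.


Divide by 8 repeatedly:
37457 ÷ 8 = 4682 remainder 1
4682 ÷ 8 = 585 remainder 2
585 ÷ 8 = 73 remainder 1
73 ÷ 8 = 9 remainder 1
9 ÷ 8 = 1 remainder 1
1 ÷ 8 = 0 remainder 1
Reading remainders bottom-up:
= 0o111121


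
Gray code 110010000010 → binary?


Gray code: 110010000010
MSB stays the same: 1
Each subsequent bit = prev_binary XOR current_gray:
  B[1] = 1 XOR 1 = 0
  B[2] = 0 XOR 0 = 0
  B[3] = 0 XOR 0 = 0
  B[4] = 0 XOR 1 = 1
  B[5] = 1 XOR 0 = 1
  B[6] = 1 XOR 0 = 1
  B[7] = 1 XOR 0 = 1
  B[8] = 1 XOR 0 = 1
  B[9] = 1 XOR 0 = 1
  B[10] = 1 XOR 1 = 0
  B[11] = 0 XOR 0 = 0
= 100011111100 (2300 decimal)


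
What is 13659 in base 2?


Divide by 2 repeatedly:
13659 ÷ 2 = 6829 remainder 1
6829 ÷ 2 = 3414 remainder 1
3414 ÷ 2 = 1707 remainder 0
1707 ÷ 2 = 853 remainder 1
853 ÷ 2 = 426 remainder 1
426 ÷ 2 = 213 remainder 0
213 ÷ 2 = 106 remainder 1
106 ÷ 2 = 53 remainder 0
53 ÷ 2 = 26 remainder 1
26 ÷ 2 = 13 remainder 0
13 ÷ 2 = 6 remainder 1
6 ÷ 2 = 3 remainder 0
3 ÷ 2 = 1 remainder 1
1 ÷ 2 = 0 remainder 1
Reading remainders bottom-up:
= 11010101011011


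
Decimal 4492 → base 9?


Divide by 9 repeatedly:
4492 ÷ 9 = 499 remainder 1
499 ÷ 9 = 55 remainder 4
55 ÷ 9 = 6 remainder 1
6 ÷ 9 = 0 remainder 6
Reading remainders bottom-up:
= 6141


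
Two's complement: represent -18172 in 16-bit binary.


Original: 0100011011111100
Step 1 - Invert all bits: 1011100100000011
Step 2 - Add 1: 1011100100000011 + 1
= 1011100100000100 (represents -18172)


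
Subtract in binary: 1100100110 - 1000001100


Align and subtract column by column (LSB to MSB, borrowing when needed):
  1100100110
- 1000001100
  ----------
  col 0: (0 - 0 borrow-in) - 0 → 0 - 0 = 0, borrow out 0
  col 1: (1 - 0 borrow-in) - 0 → 1 - 0 = 1, borrow out 0
  col 2: (1 - 0 borrow-in) - 1 → 1 - 1 = 0, borrow out 0
  col 3: (0 - 0 borrow-in) - 1 → borrow from next column: (0+2) - 1 = 1, borrow out 1
  col 4: (0 - 1 borrow-in) - 0 → borrow from next column: (-1+2) - 0 = 1, borrow out 1
  col 5: (1 - 1 borrow-in) - 0 → 0 - 0 = 0, borrow out 0
  col 6: (0 - 0 borrow-in) - 0 → 0 - 0 = 0, borrow out 0
  col 7: (0 - 0 borrow-in) - 0 → 0 - 0 = 0, borrow out 0
  col 8: (1 - 0 borrow-in) - 0 → 1 - 0 = 1, borrow out 0
  col 9: (1 - 0 borrow-in) - 1 → 1 - 1 = 0, borrow out 0
Reading bits MSB→LSB: 0100011010
Strip leading zeros: 100011010
= 100011010


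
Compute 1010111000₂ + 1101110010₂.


Align and add column by column (LSB to MSB, carry propagating):
  01010111000
+ 01101110010
  -----------
  col 0: 0 + 0 + 0 (carry in) = 0 → bit 0, carry out 0
  col 1: 0 + 1 + 0 (carry in) = 1 → bit 1, carry out 0
  col 2: 0 + 0 + 0 (carry in) = 0 → bit 0, carry out 0
  col 3: 1 + 0 + 0 (carry in) = 1 → bit 1, carry out 0
  col 4: 1 + 1 + 0 (carry in) = 2 → bit 0, carry out 1
  col 5: 1 + 1 + 1 (carry in) = 3 → bit 1, carry out 1
  col 6: 0 + 1 + 1 (carry in) = 2 → bit 0, carry out 1
  col 7: 1 + 0 + 1 (carry in) = 2 → bit 0, carry out 1
  col 8: 0 + 1 + 1 (carry in) = 2 → bit 0, carry out 1
  col 9: 1 + 1 + 1 (carry in) = 3 → bit 1, carry out 1
  col 10: 0 + 0 + 1 (carry in) = 1 → bit 1, carry out 0
Reading bits MSB→LSB: 11000101010
Strip leading zeros: 11000101010
= 11000101010


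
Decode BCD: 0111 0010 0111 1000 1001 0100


Each 4-bit group → digit:
  0111 → 7
  0010 → 2
  0111 → 7
  1000 → 8
  1001 → 9
  0100 → 4
= 727894


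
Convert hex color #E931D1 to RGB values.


Hex: #E931D1
R = E9₁₆ = 233
G = 31₁₆ = 49
B = D1₁₆ = 209
= RGB(233, 49, 209)


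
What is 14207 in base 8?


Divide by 8 repeatedly:
14207 ÷ 8 = 1775 remainder 7
1775 ÷ 8 = 221 remainder 7
221 ÷ 8 = 27 remainder 5
27 ÷ 8 = 3 remainder 3
3 ÷ 8 = 0 remainder 3
Reading remainders bottom-up:
= 0o33577


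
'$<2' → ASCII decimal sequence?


String: '$<2'  (3 characters)
Per-character ASCII lookup:
  '$': special character: '$' = 36
  '<': special character: '<' = 60
  '2': digits start at 48: '2' = 48 + 2 = 50
= 36 60 50


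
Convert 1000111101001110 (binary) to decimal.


Positional values:
Bit 1: 1 × 2^1 = 2
Bit 2: 1 × 2^2 = 4
Bit 3: 1 × 2^3 = 8
Bit 6: 1 × 2^6 = 64
Bit 8: 1 × 2^8 = 256
Bit 9: 1 × 2^9 = 512
Bit 10: 1 × 2^10 = 1024
Bit 11: 1 × 2^11 = 2048
Bit 15: 1 × 2^15 = 32768
Sum = 2 + 4 + 8 + 64 + 256 + 512 + 1024 + 2048 + 32768
= 36686


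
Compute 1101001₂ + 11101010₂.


Align and add column by column (LSB to MSB, carry propagating):
  001101001
+ 011101010
  ---------
  col 0: 1 + 0 + 0 (carry in) = 1 → bit 1, carry out 0
  col 1: 0 + 1 + 0 (carry in) = 1 → bit 1, carry out 0
  col 2: 0 + 0 + 0 (carry in) = 0 → bit 0, carry out 0
  col 3: 1 + 1 + 0 (carry in) = 2 → bit 0, carry out 1
  col 4: 0 + 0 + 1 (carry in) = 1 → bit 1, carry out 0
  col 5: 1 + 1 + 0 (carry in) = 2 → bit 0, carry out 1
  col 6: 1 + 1 + 1 (carry in) = 3 → bit 1, carry out 1
  col 7: 0 + 1 + 1 (carry in) = 2 → bit 0, carry out 1
  col 8: 0 + 0 + 1 (carry in) = 1 → bit 1, carry out 0
Reading bits MSB→LSB: 101010011
Strip leading zeros: 101010011
= 101010011


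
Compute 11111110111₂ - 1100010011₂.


Align and subtract column by column (LSB to MSB, borrowing when needed):
  11111110111
- 01100010011
  -----------
  col 0: (1 - 0 borrow-in) - 1 → 1 - 1 = 0, borrow out 0
  col 1: (1 - 0 borrow-in) - 1 → 1 - 1 = 0, borrow out 0
  col 2: (1 - 0 borrow-in) - 0 → 1 - 0 = 1, borrow out 0
  col 3: (0 - 0 borrow-in) - 0 → 0 - 0 = 0, borrow out 0
  col 4: (1 - 0 borrow-in) - 1 → 1 - 1 = 0, borrow out 0
  col 5: (1 - 0 borrow-in) - 0 → 1 - 0 = 1, borrow out 0
  col 6: (1 - 0 borrow-in) - 0 → 1 - 0 = 1, borrow out 0
  col 7: (1 - 0 borrow-in) - 0 → 1 - 0 = 1, borrow out 0
  col 8: (1 - 0 borrow-in) - 1 → 1 - 1 = 0, borrow out 0
  col 9: (1 - 0 borrow-in) - 1 → 1 - 1 = 0, borrow out 0
  col 10: (1 - 0 borrow-in) - 0 → 1 - 0 = 1, borrow out 0
Reading bits MSB→LSB: 10011100100
Strip leading zeros: 10011100100
= 10011100100


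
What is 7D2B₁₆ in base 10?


Positional values:
Position 0: B × 16^0 = 11 × 1 = 11
Position 1: 2 × 16^1 = 2 × 16 = 32
Position 2: D × 16^2 = 13 × 256 = 3328
Position 3: 7 × 16^3 = 7 × 4096 = 28672
Sum = 11 + 32 + 3328 + 28672
= 32043


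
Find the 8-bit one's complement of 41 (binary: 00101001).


Original: 00101001
Invert all bits:
  bit 0: 0 → 1
  bit 1: 0 → 1
  bit 2: 1 → 0
  bit 3: 0 → 1
  bit 4: 1 → 0
  bit 5: 0 → 1
  bit 6: 0 → 1
  bit 7: 1 → 0
= 11010110


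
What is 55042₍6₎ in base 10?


Positional values (base 6):
  2 × 6^0 = 2 × 1 = 2
  4 × 6^1 = 4 × 6 = 24
  0 × 6^2 = 0 × 36 = 0
  5 × 6^3 = 5 × 216 = 1080
  5 × 6^4 = 5 × 1296 = 6480
Sum = 2 + 24 + 0 + 1080 + 6480
= 7586


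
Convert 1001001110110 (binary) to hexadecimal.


Group into 4-bit nibbles: 0001001001110110
  0001 = 1
  0010 = 2
  0111 = 7
  0110 = 6
= 0x1276


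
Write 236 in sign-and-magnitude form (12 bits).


Sign bit: 0 (positive)
Magnitude: 236 = 00011101100
= 000011101100


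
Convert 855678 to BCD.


Each digit → 4-bit binary:
  8 → 1000
  5 → 0101
  5 → 0101
  6 → 0110
  7 → 0111
  8 → 1000
= 1000 0101 0101 0110 0111 1000


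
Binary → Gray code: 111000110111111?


Binary: 111000110111111
Gray code: G = B XOR (B >> 1)
B >> 1 = 011100011011111
111000110111111 XOR 011100011011111:
  1 XOR 0 = 1
  1 XOR 1 = 0
  1 XOR 1 = 0
  0 XOR 1 = 1
  0 XOR 0 = 0
  0 XOR 0 = 0
  1 XOR 0 = 1
  1 XOR 1 = 0
  0 XOR 1 = 1
  1 XOR 0 = 1
  1 XOR 1 = 0
  1 XOR 1 = 0
  1 XOR 1 = 0
  1 XOR 1 = 0
  1 XOR 1 = 0
= 100100101100000


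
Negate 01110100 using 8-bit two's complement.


Original: 01110100
Step 1 - Invert all bits: 10001011
Step 2 - Add 1: 10001011 + 1
= 10001100 (represents -116)


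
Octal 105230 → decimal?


Positional values:
Position 0: 0 × 8^0 = 0
Position 1: 3 × 8^1 = 24
Position 2: 2 × 8^2 = 128
Position 3: 5 × 8^3 = 2560
Position 4: 0 × 8^4 = 0
Position 5: 1 × 8^5 = 32768
Sum = 0 + 24 + 128 + 2560 + 0 + 32768
= 35480


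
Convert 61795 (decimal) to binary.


Divide by 2 repeatedly:
61795 ÷ 2 = 30897 remainder 1
30897 ÷ 2 = 15448 remainder 1
15448 ÷ 2 = 7724 remainder 0
7724 ÷ 2 = 3862 remainder 0
3862 ÷ 2 = 1931 remainder 0
1931 ÷ 2 = 965 remainder 1
965 ÷ 2 = 482 remainder 1
482 ÷ 2 = 241 remainder 0
241 ÷ 2 = 120 remainder 1
120 ÷ 2 = 60 remainder 0
60 ÷ 2 = 30 remainder 0
30 ÷ 2 = 15 remainder 0
15 ÷ 2 = 7 remainder 1
7 ÷ 2 = 3 remainder 1
3 ÷ 2 = 1 remainder 1
1 ÷ 2 = 0 remainder 1
Reading remainders bottom-up:
= 1111000101100011


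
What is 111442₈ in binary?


Each octal digit → 3 binary bits:
  1 = 001
  1 = 001
  1 = 001
  4 = 100
  4 = 100
  2 = 010
Concatenate: 001 001 001 100 100 010
= 001001001100100010


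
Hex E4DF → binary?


Each hex digit → 4 binary bits:
  E = 1110
  4 = 0100
  D = 1101
  F = 1111
Concatenate: 1110 0100 1101 1111
= 1110010011011111


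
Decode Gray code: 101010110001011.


Gray code: 101010110001011
MSB stays the same: 1
Each subsequent bit = prev_binary XOR current_gray:
  B[1] = 1 XOR 0 = 1
  B[2] = 1 XOR 1 = 0
  B[3] = 0 XOR 0 = 0
  B[4] = 0 XOR 1 = 1
  B[5] = 1 XOR 0 = 1
  B[6] = 1 XOR 1 = 0
  B[7] = 0 XOR 1 = 1
  B[8] = 1 XOR 0 = 1
  B[9] = 1 XOR 0 = 1
  B[10] = 1 XOR 0 = 1
  B[11] = 1 XOR 1 = 0
  B[12] = 0 XOR 0 = 0
  B[13] = 0 XOR 1 = 1
  B[14] = 1 XOR 1 = 0
= 110011011110010 (26354 decimal)


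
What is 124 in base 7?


Divide by 7 repeatedly:
124 ÷ 7 = 17 remainder 5
17 ÷ 7 = 2 remainder 3
2 ÷ 7 = 0 remainder 2
Reading remainders bottom-up:
= 235


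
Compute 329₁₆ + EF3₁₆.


Align and add column by column (LSB to MSB, each column mod 16 with carry):
  0329
+ 0EF3
  ----
  col 0: 9(9) + 3(3) + 0 (carry in) = 12 → C(12), carry out 0
  col 1: 2(2) + F(15) + 0 (carry in) = 17 → 1(1), carry out 1
  col 2: 3(3) + E(14) + 1 (carry in) = 18 → 2(2), carry out 1
  col 3: 0(0) + 0(0) + 1 (carry in) = 1 → 1(1), carry out 0
Reading digits MSB→LSB: 121C
Strip leading zeros: 121C
= 0x121C


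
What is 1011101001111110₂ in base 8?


Group into 3-bit groups: 001011101001111110
  001 = 1
  011 = 3
  101 = 5
  001 = 1
  111 = 7
  110 = 6
= 0o135176


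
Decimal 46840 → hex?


Divide by 16 repeatedly:
46840 ÷ 16 = 2927 remainder 8 (8)
2927 ÷ 16 = 182 remainder 15 (F)
182 ÷ 16 = 11 remainder 6 (6)
11 ÷ 16 = 0 remainder 11 (B)
Reading remainders bottom-up:
= 0xB6F8


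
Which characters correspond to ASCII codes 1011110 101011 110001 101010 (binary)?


Codes (binary): 1011110 101011 110001 101010
Per-code ASCII lookup:
  1011110 = 94  (special character) → '^'
  101011 = 43  (special character) → '+'
  110001 = 49  (range 48-57: digits, 49 - 48 = 1) → '1'
  101010 = 42  (special character) → '*'
= '^+1*'


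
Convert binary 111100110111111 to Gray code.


Binary: 111100110111111
Gray code: G = B XOR (B >> 1)
B >> 1 = 011110011011111
111100110111111 XOR 011110011011111:
  1 XOR 0 = 1
  1 XOR 1 = 0
  1 XOR 1 = 0
  1 XOR 1 = 0
  0 XOR 1 = 1
  0 XOR 0 = 0
  1 XOR 0 = 1
  1 XOR 1 = 0
  0 XOR 1 = 1
  1 XOR 0 = 1
  1 XOR 1 = 0
  1 XOR 1 = 0
  1 XOR 1 = 0
  1 XOR 1 = 0
  1 XOR 1 = 0
= 100010101100000


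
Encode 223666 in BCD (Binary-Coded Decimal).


Each digit → 4-bit binary:
  2 → 0010
  2 → 0010
  3 → 0011
  6 → 0110
  6 → 0110
  6 → 0110
= 0010 0010 0011 0110 0110 0110


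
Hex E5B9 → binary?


Each hex digit → 4 binary bits:
  E = 1110
  5 = 0101
  B = 1011
  9 = 1001
Concatenate: 1110 0101 1011 1001
= 1110010110111001


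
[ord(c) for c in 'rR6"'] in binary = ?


String: 'rR6"'  (4 characters)
Per-character ASCII lookup:
  'r': lowercase starts at 97: 'r' = 97 + 17 = 114 → 1110010
  'R': uppercase starts at 65: 'R' = 65 + 17 = 82 → 1010010
  '6': digits start at 48: '6' = 48 + 6 = 54 → 110110
  '"': special character: '"' = 34 → 100010
= 1110010 1010010 110110 100010


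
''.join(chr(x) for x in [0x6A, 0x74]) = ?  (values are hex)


Codes (hex): 0x6A 0x74
Per-code ASCII lookup:
  0x6A = 106  (range 97-122: lowercase, 106 - 97 = 9) → 'j'
  0x74 = 116  (range 97-122: lowercase, 116 - 97 = 19) → 't'
= 'jt'


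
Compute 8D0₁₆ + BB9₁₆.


Align and add column by column (LSB to MSB, each column mod 16 with carry):
  08D0
+ 0BB9
  ----
  col 0: 0(0) + 9(9) + 0 (carry in) = 9 → 9(9), carry out 0
  col 1: D(13) + B(11) + 0 (carry in) = 24 → 8(8), carry out 1
  col 2: 8(8) + B(11) + 1 (carry in) = 20 → 4(4), carry out 1
  col 3: 0(0) + 0(0) + 1 (carry in) = 1 → 1(1), carry out 0
Reading digits MSB→LSB: 1489
Strip leading zeros: 1489
= 0x1489


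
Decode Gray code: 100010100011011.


Gray code: 100010100011011
MSB stays the same: 1
Each subsequent bit = prev_binary XOR current_gray:
  B[1] = 1 XOR 0 = 1
  B[2] = 1 XOR 0 = 1
  B[3] = 1 XOR 0 = 1
  B[4] = 1 XOR 1 = 0
  B[5] = 0 XOR 0 = 0
  B[6] = 0 XOR 1 = 1
  B[7] = 1 XOR 0 = 1
  B[8] = 1 XOR 0 = 1
  B[9] = 1 XOR 0 = 1
  B[10] = 1 XOR 1 = 0
  B[11] = 0 XOR 1 = 1
  B[12] = 1 XOR 0 = 1
  B[13] = 1 XOR 1 = 0
  B[14] = 0 XOR 1 = 1
= 111100111101101 (31213 decimal)


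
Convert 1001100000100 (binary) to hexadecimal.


Group into 4-bit nibbles: 0001001100000100
  0001 = 1
  0011 = 3
  0000 = 0
  0100 = 4
= 0x1304


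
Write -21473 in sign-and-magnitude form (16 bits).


Sign bit: 1 (negative)
Magnitude: 21473 = 101001111100001
= 1101001111100001


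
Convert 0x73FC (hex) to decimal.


Positional values:
Position 0: C × 16^0 = 12 × 1 = 12
Position 1: F × 16^1 = 15 × 16 = 240
Position 2: 3 × 16^2 = 3 × 256 = 768
Position 3: 7 × 16^3 = 7 × 4096 = 28672
Sum = 12 + 240 + 768 + 28672
= 29692


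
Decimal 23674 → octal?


Divide by 8 repeatedly:
23674 ÷ 8 = 2959 remainder 2
2959 ÷ 8 = 369 remainder 7
369 ÷ 8 = 46 remainder 1
46 ÷ 8 = 5 remainder 6
5 ÷ 8 = 0 remainder 5
Reading remainders bottom-up:
= 0o56172


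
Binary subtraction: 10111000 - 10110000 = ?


Align and subtract column by column (LSB to MSB, borrowing when needed):
  10111000
- 10110000
  --------
  col 0: (0 - 0 borrow-in) - 0 → 0 - 0 = 0, borrow out 0
  col 1: (0 - 0 borrow-in) - 0 → 0 - 0 = 0, borrow out 0
  col 2: (0 - 0 borrow-in) - 0 → 0 - 0 = 0, borrow out 0
  col 3: (1 - 0 borrow-in) - 0 → 1 - 0 = 1, borrow out 0
  col 4: (1 - 0 borrow-in) - 1 → 1 - 1 = 0, borrow out 0
  col 5: (1 - 0 borrow-in) - 1 → 1 - 1 = 0, borrow out 0
  col 6: (0 - 0 borrow-in) - 0 → 0 - 0 = 0, borrow out 0
  col 7: (1 - 0 borrow-in) - 1 → 1 - 1 = 0, borrow out 0
Reading bits MSB→LSB: 00001000
Strip leading zeros: 1000
= 1000


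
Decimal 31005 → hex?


Divide by 16 repeatedly:
31005 ÷ 16 = 1937 remainder 13 (D)
1937 ÷ 16 = 121 remainder 1 (1)
121 ÷ 16 = 7 remainder 9 (9)
7 ÷ 16 = 0 remainder 7 (7)
Reading remainders bottom-up:
= 0x791D


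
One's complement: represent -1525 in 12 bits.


Original: 010111110101
Invert all bits:
  bit 0: 0 → 1
  bit 1: 1 → 0
  bit 2: 0 → 1
  bit 3: 1 → 0
  bit 4: 1 → 0
  bit 5: 1 → 0
  bit 6: 1 → 0
  bit 7: 1 → 0
  bit 8: 0 → 1
  bit 9: 1 → 0
  bit 10: 0 → 1
  bit 11: 1 → 0
= 101000001010


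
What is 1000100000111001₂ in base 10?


Positional values:
Bit 0: 1 × 2^0 = 1
Bit 3: 1 × 2^3 = 8
Bit 4: 1 × 2^4 = 16
Bit 5: 1 × 2^5 = 32
Bit 11: 1 × 2^11 = 2048
Bit 15: 1 × 2^15 = 32768
Sum = 1 + 8 + 16 + 32 + 2048 + 32768
= 34873


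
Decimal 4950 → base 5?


Divide by 5 repeatedly:
4950 ÷ 5 = 990 remainder 0
990 ÷ 5 = 198 remainder 0
198 ÷ 5 = 39 remainder 3
39 ÷ 5 = 7 remainder 4
7 ÷ 5 = 1 remainder 2
1 ÷ 5 = 0 remainder 1
Reading remainders bottom-up:
= 124300


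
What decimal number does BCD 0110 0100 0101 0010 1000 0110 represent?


Each 4-bit group → digit:
  0110 → 6
  0100 → 4
  0101 → 5
  0010 → 2
  1000 → 8
  0110 → 6
= 645286


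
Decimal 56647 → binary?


Divide by 2 repeatedly:
56647 ÷ 2 = 28323 remainder 1
28323 ÷ 2 = 14161 remainder 1
14161 ÷ 2 = 7080 remainder 1
7080 ÷ 2 = 3540 remainder 0
3540 ÷ 2 = 1770 remainder 0
1770 ÷ 2 = 885 remainder 0
885 ÷ 2 = 442 remainder 1
442 ÷ 2 = 221 remainder 0
221 ÷ 2 = 110 remainder 1
110 ÷ 2 = 55 remainder 0
55 ÷ 2 = 27 remainder 1
27 ÷ 2 = 13 remainder 1
13 ÷ 2 = 6 remainder 1
6 ÷ 2 = 3 remainder 0
3 ÷ 2 = 1 remainder 1
1 ÷ 2 = 0 remainder 1
Reading remainders bottom-up:
= 1101110101000111


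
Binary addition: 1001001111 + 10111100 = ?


Align and add column by column (LSB to MSB, carry propagating):
  01001001111
+ 00010111100
  -----------
  col 0: 1 + 0 + 0 (carry in) = 1 → bit 1, carry out 0
  col 1: 1 + 0 + 0 (carry in) = 1 → bit 1, carry out 0
  col 2: 1 + 1 + 0 (carry in) = 2 → bit 0, carry out 1
  col 3: 1 + 1 + 1 (carry in) = 3 → bit 1, carry out 1
  col 4: 0 + 1 + 1 (carry in) = 2 → bit 0, carry out 1
  col 5: 0 + 1 + 1 (carry in) = 2 → bit 0, carry out 1
  col 6: 1 + 0 + 1 (carry in) = 2 → bit 0, carry out 1
  col 7: 0 + 1 + 1 (carry in) = 2 → bit 0, carry out 1
  col 8: 0 + 0 + 1 (carry in) = 1 → bit 1, carry out 0
  col 9: 1 + 0 + 0 (carry in) = 1 → bit 1, carry out 0
  col 10: 0 + 0 + 0 (carry in) = 0 → bit 0, carry out 0
Reading bits MSB→LSB: 01100001011
Strip leading zeros: 1100001011
= 1100001011


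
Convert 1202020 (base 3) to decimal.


Positional values (base 3):
  0 × 3^0 = 0 × 1 = 0
  2 × 3^1 = 2 × 3 = 6
  0 × 3^2 = 0 × 9 = 0
  2 × 3^3 = 2 × 27 = 54
  0 × 3^4 = 0 × 81 = 0
  2 × 3^5 = 2 × 243 = 486
  1 × 3^6 = 1 × 729 = 729
Sum = 0 + 6 + 0 + 54 + 0 + 486 + 729
= 1275


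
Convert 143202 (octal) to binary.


Each octal digit → 3 binary bits:
  1 = 001
  4 = 100
  3 = 011
  2 = 010
  0 = 000
  2 = 010
Concatenate: 001 100 011 010 000 010
= 001100011010000010


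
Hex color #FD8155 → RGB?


Hex: #FD8155
R = FD₁₆ = 253
G = 81₁₆ = 129
B = 55₁₆ = 85
= RGB(253, 129, 85)


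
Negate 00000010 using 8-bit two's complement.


Original: 00000010
Step 1 - Invert all bits: 11111101
Step 2 - Add 1: 11111101 + 1
= 11111110 (represents -2)


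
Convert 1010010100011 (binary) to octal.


Group into 3-bit groups: 001010010100011
  001 = 1
  010 = 2
  010 = 2
  100 = 4
  011 = 3
= 0o12243


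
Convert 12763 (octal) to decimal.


Positional values:
Position 0: 3 × 8^0 = 3
Position 1: 6 × 8^1 = 48
Position 2: 7 × 8^2 = 448
Position 3: 2 × 8^3 = 1024
Position 4: 1 × 8^4 = 4096
Sum = 3 + 48 + 448 + 1024 + 4096
= 5619
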